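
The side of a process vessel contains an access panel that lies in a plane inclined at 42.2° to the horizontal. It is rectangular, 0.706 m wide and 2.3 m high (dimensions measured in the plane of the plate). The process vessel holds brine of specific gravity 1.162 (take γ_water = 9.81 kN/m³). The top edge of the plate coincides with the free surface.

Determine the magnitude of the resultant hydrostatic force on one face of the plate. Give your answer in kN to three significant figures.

F ≈ 14.3 kN

γ = 1.162 × 9.81 = 11.39922 kN/m³.
Let θ = 42.2° be the plate's angle to the horizontal; measure y along the incline from where the plane meets the free surface. Vertical depth h = y·sinθ with sinθ = 0.671721.
The centroid lies 2.3/2 = 1.15 m below the top edge, so y_c = 1.15 m and h_c = 1.15 × 0.671721 = 0.772479 m.
A = 0.706 × 2.3 = 1.6238 m².
Resultant F = γ·h_c·A = 11.39922 × 0.772479 × 1.6238 = 14.2986 kN.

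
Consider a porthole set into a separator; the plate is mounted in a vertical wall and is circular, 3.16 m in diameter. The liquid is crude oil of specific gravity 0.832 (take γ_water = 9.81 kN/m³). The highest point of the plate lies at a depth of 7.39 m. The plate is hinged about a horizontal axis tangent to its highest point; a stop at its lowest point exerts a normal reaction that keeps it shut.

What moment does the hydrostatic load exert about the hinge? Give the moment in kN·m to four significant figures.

γ = 0.832 × 9.81 = 8.16192 kN/m³.
The centroid is at the centre, 1.58 m below the top of the plate, so the centroid depth is h_c = 7.39 + 1.58 = 8.97 m.
A = π(1.58)² = 7.84267 m².
Resultant F = γ·h_c·A = 8.16192 × 8.97 × 7.84267 = 574.181 kN.
I_c = πr⁴/4 = π × 1.58⁴/4 = 4.89461 m⁴.
Centre of pressure: y_p = y_c + I_c/(y_c·A) = 8.97 + 4.89461/(8.97 × 7.84267) = 8.97 + 0.0695764 = 9.03958 m along the plane.
The resultant acts 1.58 + 0.0695764 = 1.64958 m (along the plate) below the hinge at the top edge, so the moment about the hinge is M = F × 1.64958 = 574.181 × 1.64958 = 947.157 kN·m.

M ≈ 947.2 kN·m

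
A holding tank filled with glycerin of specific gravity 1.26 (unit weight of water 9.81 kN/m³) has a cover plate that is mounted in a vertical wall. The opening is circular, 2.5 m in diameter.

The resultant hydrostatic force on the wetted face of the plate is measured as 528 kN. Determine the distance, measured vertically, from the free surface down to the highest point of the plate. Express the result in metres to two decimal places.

γ = 1.26 × 9.81 = 12.3606 kN/m³.
A = π(1.25)² = 4.90874 m².
From F = γ·h_c·A, the centroid depth is h_c = 528/(12.3606 × 4.90874) = 8.70211 m.
The centroid is at the centre, 1.25 m below the top of the plate, so the highest point sits at h_top = 8.70211 − 1.25 = 7.45211 m below the surface.

d_top ≈ 7.45 m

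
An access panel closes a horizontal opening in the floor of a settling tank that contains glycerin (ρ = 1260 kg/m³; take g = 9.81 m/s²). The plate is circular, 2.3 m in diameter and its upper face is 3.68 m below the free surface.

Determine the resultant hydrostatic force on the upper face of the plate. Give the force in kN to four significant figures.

F ≈ 189.0 kN

γ = ρg = 1260 × 9.81 / 1000 = 12.3606 kN/m³.
The plate is horizontal, so pressure is uniform at p = γ·h = 12.3606 × 3.68 = 45.487 kN/m².
A = π(1.15)² = 4.15476 m².
F = p·A = 45.487 × 4.15476 = 188.988 kN.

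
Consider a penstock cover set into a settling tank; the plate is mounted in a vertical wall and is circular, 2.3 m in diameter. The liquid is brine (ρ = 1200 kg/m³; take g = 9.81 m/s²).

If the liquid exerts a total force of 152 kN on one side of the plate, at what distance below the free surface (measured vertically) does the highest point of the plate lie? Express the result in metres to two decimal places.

d_top ≈ 1.96 m

γ = ρg = 1200 × 9.81 / 1000 = 11.772 kN/m³.
A = π(1.15)² = 4.15476 m².
From F = γ·h_c·A, the centroid depth is h_c = 152/(11.772 × 4.15476) = 3.10776 m.
The centroid is at the centre, 1.15 m below the top of the plate, so the highest point sits at h_top = 3.10776 − 1.15 = 1.95776 m below the surface.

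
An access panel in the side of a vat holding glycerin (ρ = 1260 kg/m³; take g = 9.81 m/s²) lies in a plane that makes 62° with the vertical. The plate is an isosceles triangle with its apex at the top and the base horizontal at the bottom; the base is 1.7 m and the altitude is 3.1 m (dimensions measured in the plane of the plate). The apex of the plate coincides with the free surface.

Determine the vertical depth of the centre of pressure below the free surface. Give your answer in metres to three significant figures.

h_p = 1.09 m

γ = ρg = 1260 × 9.81 / 1000 = 12.3606 kN/m³.
The plate makes 62° with the vertical, i.e. θ = 90° − 62° = 28° to the horizontal. Measuring y along the incline from the free-surface line, vertical depth h = y·sinθ with sinθ = 0.469472.
With the apex up, the centroid sits 2h/3 = 2 × 3.1/3 = 2.06667 m below the apex, so y_c = 2.06667 m and h_c = 2.06667 × 0.469472 = 0.970244 m.
A = ½ × 1.7 × 3.1 = 2.635 m².
Resultant F = γ·h_c·A = 12.3606 × 0.970244 × 2.635 = 31.601 kN.
I_c = b·h³/36 = 1.7 × 3.1³/36 = 1.4068 m⁴.
Centre of pressure: y_p = y_c + I_c/(y_c·A) = 2.06667 + 1.4068/(2.06667 × 2.635) = 2.06667 + 0.258333 = 2.325 m along the plane.
Vertically, h_p = y_p·sinθ = 2.325 × 0.469472 = 1.09152 m.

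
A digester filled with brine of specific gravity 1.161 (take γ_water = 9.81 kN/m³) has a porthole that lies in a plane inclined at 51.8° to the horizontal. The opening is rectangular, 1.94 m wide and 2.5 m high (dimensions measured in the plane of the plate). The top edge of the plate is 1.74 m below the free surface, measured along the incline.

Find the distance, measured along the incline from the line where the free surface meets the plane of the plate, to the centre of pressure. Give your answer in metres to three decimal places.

y_p = 3.164 m

γ = 1.161 × 9.81 = 11.38941 kN/m³.
Let θ = 51.8° be the plate's angle to the horizontal; measure y along the incline from where the plane meets the free surface. Vertical depth h = y·sinθ with sinθ = 0.785857.
The centroid lies 2.5/2 = 1.25 m below the top edge, so y_c = 1.74 + 1.25 = 2.99 m and h_c = 2.99 × 0.785857 = 2.34971 m.
A = 1.94 × 2.5 = 4.85 m².
Resultant F = γ·h_c·A = 11.38941 × 2.34971 × 4.85 = 129.795 kN.
I_c = b·h³/12 = 1.94 × 2.5³/12 = 2.52604 m⁴.
Centre of pressure: y_p = y_c + I_c/(y_c·A) = 2.99 + 2.52604/(2.99 × 4.85) = 2.99 + 0.174192 = 3.16419 m along the plane.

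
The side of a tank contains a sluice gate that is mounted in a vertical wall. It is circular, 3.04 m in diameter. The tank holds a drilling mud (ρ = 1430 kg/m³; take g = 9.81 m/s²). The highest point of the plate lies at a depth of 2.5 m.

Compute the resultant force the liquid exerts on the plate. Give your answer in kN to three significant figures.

γ = ρg = 1430 × 9.81 / 1000 = 14.0283 kN/m³.
The centroid is at the centre, 1.52 m below the top of the plate, so the centroid depth is h_c = 2.5 + 1.52 = 4.02 m.
A = π(1.52)² = 7.25834 m².
Resultant F = γ·h_c·A = 14.0283 × 4.02 × 7.25834 = 409.325 kN.

F ≈ 409 kN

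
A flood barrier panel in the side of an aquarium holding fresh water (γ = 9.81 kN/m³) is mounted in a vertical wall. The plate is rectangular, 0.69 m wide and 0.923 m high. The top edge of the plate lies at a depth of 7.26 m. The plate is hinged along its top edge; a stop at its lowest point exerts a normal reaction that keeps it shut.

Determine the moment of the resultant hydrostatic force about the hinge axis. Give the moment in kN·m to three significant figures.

M ≈ 22.7 kN·m

γ = 9.81 kN/m³.
The centroid lies 0.923/2 = 0.4615 m below the top edge, so the centroid depth is h_c = 7.26 + 0.4615 = 7.7215 m.
A = 0.69 × 0.923 = 0.63687 m².
Resultant F = γ·h_c·A = 9.81 × 7.7215 × 0.63687 = 48.2416 kN.
I_c = b·h³/12 = 0.69 × 0.923³/12 = 0.045214 m⁴.
Centre of pressure: y_p = y_c + I_c/(y_c·A) = 7.7215 + 0.045214/(7.7215 × 0.63687) = 7.7215 + 0.00919434 = 7.73069 m along the plane.
The resultant acts 0.4615 + 0.00919434 = 0.470694 m (along the plate) below the hinge at the top edge, so the moment about the hinge is M = F × 0.470694 = 48.2416 × 0.470694 = 22.707 kN·m.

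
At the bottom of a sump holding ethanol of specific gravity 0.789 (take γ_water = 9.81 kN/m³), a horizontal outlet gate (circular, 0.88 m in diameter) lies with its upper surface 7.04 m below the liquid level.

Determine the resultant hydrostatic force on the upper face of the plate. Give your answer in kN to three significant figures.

F ≈ 33.1 kN

γ = 0.789 × 9.81 = 7.74009 kN/m³.
The plate is horizontal, so pressure is uniform at p = γ·h = 7.74009 × 7.04 = 54.4902 kN/m².
A = π(0.44)² = 0.608212 m².
F = p·A = 54.4902 × 0.608212 = 33.1416 kN.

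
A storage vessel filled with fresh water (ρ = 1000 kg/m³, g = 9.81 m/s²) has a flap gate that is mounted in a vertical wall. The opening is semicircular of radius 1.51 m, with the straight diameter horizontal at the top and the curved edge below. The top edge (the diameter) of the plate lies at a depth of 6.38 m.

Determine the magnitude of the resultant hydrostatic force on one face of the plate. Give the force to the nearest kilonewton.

F ≈ 247 kN

γ = ρg = 1000 × 9.81 = 9810 N/m³ = 9.81 kN/m³.
The centroid of a semicircle lies 4r/(3π) = 0.640864 m from the diameter, here below the top edge, so the centroid depth is h_c = 6.38 + 0.640864 = 7.02086 m.
A = πr²/2 = π × 1.51²/2 = 3.58157 m².
Resultant F = γ·h_c·A = 9.81 × 7.02086 × 3.58157 = 246.679 kN.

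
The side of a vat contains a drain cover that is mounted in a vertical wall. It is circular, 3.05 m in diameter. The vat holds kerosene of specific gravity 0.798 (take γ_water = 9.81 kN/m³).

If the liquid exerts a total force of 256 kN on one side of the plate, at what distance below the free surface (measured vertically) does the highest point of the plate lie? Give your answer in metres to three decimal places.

d_top ≈ 2.951 m

γ = 0.798 × 9.81 = 7.82838 kN/m³.
A = π(1.525)² = 7.30617 m².
From F = γ·h_c·A, the centroid depth is h_c = 256/(7.82838 × 7.30617) = 4.47588 m.
The centroid is at the centre, 1.525 m below the top of the plate, so the highest point sits at h_top = 4.47588 − 1.525 = 2.95088 m below the surface.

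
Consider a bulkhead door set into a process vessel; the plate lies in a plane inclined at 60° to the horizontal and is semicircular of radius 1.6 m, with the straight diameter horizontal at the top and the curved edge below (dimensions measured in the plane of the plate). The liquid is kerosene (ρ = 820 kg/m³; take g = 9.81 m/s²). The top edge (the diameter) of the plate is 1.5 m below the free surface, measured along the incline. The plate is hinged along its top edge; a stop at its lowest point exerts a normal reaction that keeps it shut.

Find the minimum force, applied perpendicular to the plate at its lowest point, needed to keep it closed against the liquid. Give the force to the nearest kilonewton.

γ = ρg = 820 × 9.81 / 1000 = 8.0442 kN/m³.
Let θ = 60° be the plate's angle to the horizontal; measure y along the incline from where the plane meets the free surface. Vertical depth h = y·sinθ with sinθ = 0.866025.
The centroid of a semicircle lies 4r/(3π) = 0.679061 m from the diameter, here below the top edge, so y_c = 1.5 + 0.679061 = 2.17906 m and h_c = 2.17906 × 0.866025 = 1.88712 m.
A = πr²/2 = π × 1.6²/2 = 4.02124 m².
Resultant F = γ·h_c·A = 8.0442 × 1.88712 × 4.02124 = 61.0439 kN.
I_c = (π/8 − 8/(9π))·r⁴ = 0.109757 × 1.6⁴ = 0.719303 m⁴.
Centre of pressure: y_p = y_c + I_c/(y_c·A) = 2.17906 + 0.719303/(2.17906 × 4.02124) = 2.17906 + 0.0820886 = 2.26115 m along the plane.
The resultant acts 0.679061 + 0.0820886 = 0.76115 m (along the plate) below the hinge at the top edge, so the moment about the hinge is M = F × 0.76115 = 61.0439 × 0.76115 = 46.4636 kN·m.
A normal force at the bottom, 1.6 m from the hinge, must supply this moment: P = 46.4636/1.6 = 29.0397 kN.

P ≈ 29 kN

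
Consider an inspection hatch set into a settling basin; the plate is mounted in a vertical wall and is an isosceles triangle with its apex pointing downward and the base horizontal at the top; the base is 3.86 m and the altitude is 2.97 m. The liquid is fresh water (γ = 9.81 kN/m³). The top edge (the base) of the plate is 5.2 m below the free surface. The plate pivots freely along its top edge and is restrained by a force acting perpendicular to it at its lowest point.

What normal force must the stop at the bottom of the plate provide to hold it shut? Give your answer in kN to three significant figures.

γ = 9.81 kN/m³.
With the apex down, the centroid sits h/3 = 2.97/3 = 0.99 m below the base (the top edge), so the centroid depth is h_c = 5.2 + 0.99 = 6.19 m.
A = ½ × 3.86 × 2.97 = 5.7321 m².
Resultant F = γ·h_c·A = 9.81 × 6.19 × 5.7321 = 348.075 kN.
I_c = b·h³/36 = 3.86 × 2.97³/36 = 2.80902 m⁴.
Centre of pressure: y_p = y_c + I_c/(y_c·A) = 6.19 + 2.80902/(6.19 × 5.7321) = 6.19 + 0.0791681 = 6.26917 m along the plane.
The resultant acts 0.99 + 0.0791681 = 1.06917 m (along the plate) below the hinge at the top edge, so the moment about the hinge is M = F × 1.06917 = 348.075 × 1.06917 = 372.151 kN·m.
A normal force at the bottom, 2.97 m from the hinge, must supply this moment: P = 372.151/2.97 = 125.303 kN.

P ≈ 125 kN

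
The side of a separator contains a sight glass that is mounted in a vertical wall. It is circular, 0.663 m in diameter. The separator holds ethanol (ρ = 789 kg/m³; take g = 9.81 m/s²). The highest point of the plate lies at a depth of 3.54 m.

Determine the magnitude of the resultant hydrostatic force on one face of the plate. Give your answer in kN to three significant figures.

γ = ρg = 789 × 9.81 / 1000 = 7.74009 kN/m³.
The centroid is at the centre, 0.3315 m below the top of the plate, so the centroid depth is h_c = 3.54 + 0.3315 = 3.8715 m.
A = π(0.3315)² = 0.345237 m².
Resultant F = γ·h_c·A = 7.74009 × 3.8715 × 0.345237 = 10.3453 kN.

F ≈ 10.3 kN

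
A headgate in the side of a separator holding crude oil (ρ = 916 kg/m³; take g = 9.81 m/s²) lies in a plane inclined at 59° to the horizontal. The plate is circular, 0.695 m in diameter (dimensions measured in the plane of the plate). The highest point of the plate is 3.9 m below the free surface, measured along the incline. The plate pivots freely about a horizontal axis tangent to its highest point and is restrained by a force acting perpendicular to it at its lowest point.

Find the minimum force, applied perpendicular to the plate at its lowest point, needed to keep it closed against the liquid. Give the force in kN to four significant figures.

P ≈ 6.333 kN

γ = ρg = 916 × 9.81 / 1000 = 8.98596 kN/m³.
Let θ = 59° be the plate's angle to the horizontal; measure y along the incline from where the plane meets the free surface. Vertical depth h = y·sinθ with sinθ = 0.857167.
The centroid is at the centre, 0.3475 m below the top of the plate, so y_c = 3.9 + 0.3475 = 4.2475 m and h_c = 4.2475 × 0.857167 = 3.64082 m.
A = π(0.3475)² = 0.379367 m².
Resultant F = γ·h_c·A = 8.98596 × 3.64082 × 0.379367 = 12.4115 kN.
I_c = πr⁴/4 = π × 0.3475⁴/4 = 0.0114527 m⁴.
Centre of pressure: y_p = y_c + I_c/(y_c·A) = 4.2475 + 0.0114527/(4.2475 × 0.379367) = 4.2475 + 0.00710747 = 4.25461 m along the plane.
The resultant acts 0.3475 + 0.00710747 = 0.354607 m (along the plate) below the hinge at the top edge, so the moment about the hinge is M = F × 0.354607 = 12.4115 × 0.354607 = 4.4012 kN·m.
A normal force at the bottom, 0.695 m from the hinge, must supply this moment: P = 4.4012/0.695 = 6.33266 kN.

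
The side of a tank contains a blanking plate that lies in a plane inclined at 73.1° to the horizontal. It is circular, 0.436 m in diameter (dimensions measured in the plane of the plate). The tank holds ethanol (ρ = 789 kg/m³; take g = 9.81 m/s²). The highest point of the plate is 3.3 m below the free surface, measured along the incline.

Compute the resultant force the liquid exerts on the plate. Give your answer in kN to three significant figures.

F ≈ 3.89 kN

γ = ρg = 789 × 9.81 / 1000 = 7.74009 kN/m³.
Let θ = 73.1° be the plate's angle to the horizontal; measure y along the incline from where the plane meets the free surface. Vertical depth h = y·sinθ with sinθ = 0.956814.
The centroid is at the centre, 0.218 m below the top of the plate, so y_c = 3.3 + 0.218 = 3.518 m and h_c = 3.518 × 0.956814 = 3.36607 m.
A = π(0.218)² = 0.149301 m².
Resultant F = γ·h_c·A = 7.74009 × 3.36607 × 0.149301 = 3.88984 kN.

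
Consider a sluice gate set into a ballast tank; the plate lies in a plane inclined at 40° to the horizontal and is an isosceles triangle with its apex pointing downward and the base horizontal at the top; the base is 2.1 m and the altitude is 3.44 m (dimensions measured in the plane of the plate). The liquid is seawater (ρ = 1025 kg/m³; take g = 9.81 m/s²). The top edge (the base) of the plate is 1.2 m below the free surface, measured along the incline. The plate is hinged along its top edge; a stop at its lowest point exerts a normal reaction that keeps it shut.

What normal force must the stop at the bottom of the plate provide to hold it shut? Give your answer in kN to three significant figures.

P ≈ 22.7 kN

γ = ρg = 1025 × 9.81 / 1000 = 10.05525 kN/m³.
Let θ = 40° be the plate's angle to the horizontal; measure y along the incline from where the plane meets the free surface. Vertical depth h = y·sinθ with sinθ = 0.642788.
With the apex down, the centroid sits h/3 = 3.44/3 = 1.14667 m below the base (the top edge), so y_c = 1.2 + 1.14667 = 2.34667 m and h_c = 2.34667 × 0.642788 = 1.50841 m.
A = ½ × 2.1 × 3.44 = 3.612 m².
Resultant F = γ·h_c·A = 10.05525 × 1.50841 × 3.612 = 54.7848 kN.
I_c = b·h³/36 = 2.1 × 3.44³/36 = 2.37461 m⁴.
Centre of pressure: y_p = y_c + I_c/(y_c·A) = 2.34667 + 2.37461/(2.34667 × 3.612) = 2.34667 + 0.280151 = 2.62682 m along the plane.
The resultant acts 1.14667 + 0.280151 = 1.42682 m (along the plate) below the hinge at the top edge, so the moment about the hinge is M = F × 1.42682 = 54.7848 × 1.42682 = 78.168 kN·m.
A normal force at the bottom, 3.44 m from the hinge, must supply this moment: P = 78.168/3.44 = 22.7233 kN.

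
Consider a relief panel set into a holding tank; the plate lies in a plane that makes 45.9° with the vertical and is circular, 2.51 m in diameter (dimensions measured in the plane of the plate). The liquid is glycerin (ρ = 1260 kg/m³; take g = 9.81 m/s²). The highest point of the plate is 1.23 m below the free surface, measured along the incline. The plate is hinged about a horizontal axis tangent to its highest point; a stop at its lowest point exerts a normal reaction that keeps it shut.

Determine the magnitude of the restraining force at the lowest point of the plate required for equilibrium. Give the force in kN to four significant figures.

P ≈ 59.56 kN

γ = ρg = 1260 × 9.81 / 1000 = 12.3606 kN/m³.
The plate makes 45.9° with the vertical, i.e. θ = 90° − 45.9° = 44.1° to the horizontal. Measuring y along the incline from the free-surface line, vertical depth h = y·sinθ with sinθ = 0.695913.
The centroid is at the centre, 1.255 m below the top of the plate, so y_c = 1.23 + 1.255 = 2.485 m and h_c = 2.485 × 0.695913 = 1.72934 m.
A = π(1.255)² = 4.94809 m².
Resultant F = γ·h_c·A = 12.3606 × 1.72934 × 4.94809 = 105.769 kN.
I_c = πr⁴/4 = π × 1.255⁴/4 = 1.94834 m⁴.
Centre of pressure: y_p = y_c + I_c/(y_c·A) = 2.485 + 1.94834/(2.485 × 4.94809) = 2.485 + 0.158453 = 2.64345 m along the plane.
The resultant acts 1.255 + 0.158453 = 1.41345 m (along the plate) below the hinge at the top edge, so the moment about the hinge is M = F × 1.41345 = 105.769 × 1.41345 = 149.499 kN·m.
A normal force at the bottom, 2.51 m from the hinge, must supply this moment: P = 149.499/2.51 = 59.5614 kN.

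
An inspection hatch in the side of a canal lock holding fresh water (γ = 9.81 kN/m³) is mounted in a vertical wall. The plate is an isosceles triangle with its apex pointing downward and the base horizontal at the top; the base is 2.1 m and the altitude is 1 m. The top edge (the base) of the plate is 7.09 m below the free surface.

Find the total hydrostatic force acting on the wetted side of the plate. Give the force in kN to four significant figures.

γ = 9.81 kN/m³.
With the apex down, the centroid sits h/3 = 1/3 = 0.333333 m below the base (the top edge), so the centroid depth is h_c = 7.09 + 0.333333 = 7.42333 m.
A = ½ × 2.1 × 1 = 1.05 m².
Resultant F = γ·h_c·A = 9.81 × 7.42333 × 1.05 = 76.464 kN.

F ≈ 76.46 kN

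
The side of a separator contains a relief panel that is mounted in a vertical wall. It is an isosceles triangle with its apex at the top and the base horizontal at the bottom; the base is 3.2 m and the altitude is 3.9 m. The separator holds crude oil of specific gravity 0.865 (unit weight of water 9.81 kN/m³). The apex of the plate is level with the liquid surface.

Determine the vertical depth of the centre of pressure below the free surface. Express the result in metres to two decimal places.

h_p = 2.93 m

γ = 0.865 × 9.81 = 8.48565 kN/m³.
With the apex up, the centroid sits 2h/3 = 2 × 3.9/3 = 2.6 m below the apex, so the centroid depth is h_c = 2.6 m.
A = ½ × 3.2 × 3.9 = 6.24 m².
Resultant F = γ·h_c·A = 8.48565 × 2.6 × 6.24 = 137.671 kN.
I_c = b·h³/36 = 3.2 × 3.9³/36 = 5.2728 m⁴.
Centre of pressure: y_p = y_c + I_c/(y_c·A) = 2.6 + 5.2728/(2.6 × 6.24) = 2.6 + 0.325 = 2.925 m along the plane.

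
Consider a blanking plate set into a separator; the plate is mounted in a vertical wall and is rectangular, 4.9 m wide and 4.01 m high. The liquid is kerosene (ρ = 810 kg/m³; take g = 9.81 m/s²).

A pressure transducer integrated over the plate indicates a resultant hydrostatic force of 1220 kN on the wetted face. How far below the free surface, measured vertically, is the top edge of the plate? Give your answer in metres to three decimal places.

d_top ≈ 5.809 m

γ = ρg = 810 × 9.81 / 1000 = 7.9461 kN/m³.
A = 4.9 × 4.01 = 19.649 m².
From F = γ·h_c·A, the centroid depth is h_c = 1220/(7.9461 × 19.649) = 7.81386 m.
The centroid lies 4.01/2 = 2.005 m below the top edge, so the top edge sits at h_top = 7.81386 − 2.005 = 5.80886 m below the surface.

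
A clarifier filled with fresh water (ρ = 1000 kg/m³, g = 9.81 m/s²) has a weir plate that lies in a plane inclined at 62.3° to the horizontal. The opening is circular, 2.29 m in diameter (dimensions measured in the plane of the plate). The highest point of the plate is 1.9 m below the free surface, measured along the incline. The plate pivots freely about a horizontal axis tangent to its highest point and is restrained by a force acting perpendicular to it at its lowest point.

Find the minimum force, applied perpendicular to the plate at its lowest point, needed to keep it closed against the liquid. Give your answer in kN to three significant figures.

P ≈ 59.6 kN

γ = ρg = 1000 × 9.81 = 9810 N/m³ = 9.81 kN/m³.
Let θ = 62.3° be the plate's angle to the horizontal; measure y along the incline from where the plane meets the free surface. Vertical depth h = y·sinθ with sinθ = 0.885394.
The centroid is at the centre, 1.145 m below the top of the plate, so y_c = 1.9 + 1.145 = 3.045 m and h_c = 3.045 × 0.885394 = 2.69602 m.
A = π(1.145)² = 4.11871 m².
Resultant F = γ·h_c·A = 9.81 × 2.69602 × 4.11871 = 108.931 kN.
I_c = πr⁴/4 = π × 1.145⁴/4 = 1.34993 m⁴.
Centre of pressure: y_p = y_c + I_c/(y_c·A) = 3.045 + 1.34993/(3.045 × 4.11871) = 3.045 + 0.107637 = 3.15264 m along the plane.
The resultant acts 1.145 + 0.107637 = 1.25264 m (along the plate) below the hinge at the top edge, so the moment about the hinge is M = F × 1.25264 = 108.931 × 1.25264 = 136.451 kN·m.
A normal force at the bottom, 2.29 m from the hinge, must supply this moment: P = 136.451/2.29 = 59.5856 kN.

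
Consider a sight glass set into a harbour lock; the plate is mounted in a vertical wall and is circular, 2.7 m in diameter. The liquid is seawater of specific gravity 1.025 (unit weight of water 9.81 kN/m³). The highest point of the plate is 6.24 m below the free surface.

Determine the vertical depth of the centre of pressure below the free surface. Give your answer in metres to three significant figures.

γ = 1.025 × 9.81 = 10.05525 kN/m³.
The centroid is at the centre, 1.35 m below the top of the plate, so the centroid depth is h_c = 6.24 + 1.35 = 7.59 m.
A = π(1.35)² = 5.72555 m².
Resultant F = γ·h_c·A = 10.05525 × 7.59 × 5.72555 = 436.97 kN.
I_c = πr⁴/4 = π × 1.35⁴/4 = 2.6087 m⁴.
Centre of pressure: y_p = y_c + I_c/(y_c·A) = 7.59 + 2.6087/(7.59 × 5.72555) = 7.59 + 0.0600296 = 7.65003 m along the plane.

h_p = 7.65 m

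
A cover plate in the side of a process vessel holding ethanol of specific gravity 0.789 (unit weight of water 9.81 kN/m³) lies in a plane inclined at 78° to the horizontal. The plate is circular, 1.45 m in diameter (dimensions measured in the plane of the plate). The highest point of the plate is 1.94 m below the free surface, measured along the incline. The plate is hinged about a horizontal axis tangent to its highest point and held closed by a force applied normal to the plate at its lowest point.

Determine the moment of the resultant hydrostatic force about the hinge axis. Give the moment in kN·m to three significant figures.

γ = 0.789 × 9.81 = 7.74009 kN/m³.
Let θ = 78° be the plate's angle to the horizontal; measure y along the incline from where the plane meets the free surface. Vertical depth h = y·sinθ with sinθ = 0.978148.
The centroid is at the centre, 0.725 m below the top of the plate, so y_c = 1.94 + 0.725 = 2.665 m and h_c = 2.665 × 0.978148 = 2.60676 m.
A = π(0.725)² = 1.6513 m².
Resultant F = γ·h_c·A = 7.74009 × 2.60676 × 1.6513 = 33.3175 kN.
I_c = πr⁴/4 = π × 0.725⁴/4 = 0.216991 m⁴.
Centre of pressure: y_p = y_c + I_c/(y_c·A) = 2.665 + 0.216991/(2.665 × 1.6513) = 2.665 + 0.0493081 = 2.71431 m along the plane.
The resultant acts 0.725 + 0.0493081 = 0.774308 m (along the plate) below the hinge at the top edge, so the moment about the hinge is M = F × 0.774308 = 33.3175 × 0.774308 = 25.798 kN·m.

M ≈ 25.8 kN·m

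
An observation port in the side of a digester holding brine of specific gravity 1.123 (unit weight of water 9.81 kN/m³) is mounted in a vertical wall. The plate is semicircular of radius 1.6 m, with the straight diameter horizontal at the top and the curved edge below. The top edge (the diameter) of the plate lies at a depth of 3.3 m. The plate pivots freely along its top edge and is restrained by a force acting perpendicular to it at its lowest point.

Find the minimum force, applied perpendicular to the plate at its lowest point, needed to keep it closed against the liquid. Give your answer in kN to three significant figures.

P ≈ 79.8 kN

γ = 1.123 × 9.81 = 11.01663 kN/m³.
The centroid of a semicircle lies 4r/(3π) = 0.679061 m from the diameter, here below the top edge, so the centroid depth is h_c = 3.3 + 0.679061 = 3.97906 m.
A = πr²/2 = π × 1.6²/2 = 4.02124 m².
Resultant F = γ·h_c·A = 11.01663 × 3.97906 × 4.02124 = 176.274 kN.
I_c = (π/8 − 8/(9π))·r⁴ = 0.109757 × 1.6⁴ = 0.719303 m⁴.
Centre of pressure: y_p = y_c + I_c/(y_c·A) = 3.97906 + 0.719303/(3.97906 × 4.02124) = 3.97906 + 0.0449543 = 4.02401 m along the plane.
The resultant acts 0.679061 + 0.0449543 = 0.724015 m (along the plate) below the hinge at the top edge, so the moment about the hinge is M = F × 0.724015 = 176.274 × 0.724015 = 127.625 kN·m.
A normal force at the bottom, 1.6 m from the hinge, must supply this moment: P = 127.625/1.6 = 79.7656 kN.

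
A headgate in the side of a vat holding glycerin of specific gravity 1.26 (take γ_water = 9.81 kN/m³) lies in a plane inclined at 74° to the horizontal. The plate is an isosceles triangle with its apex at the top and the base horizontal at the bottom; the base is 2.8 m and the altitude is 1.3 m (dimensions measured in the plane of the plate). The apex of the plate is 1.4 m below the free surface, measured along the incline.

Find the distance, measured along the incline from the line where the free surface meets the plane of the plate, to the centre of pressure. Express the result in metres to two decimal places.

γ = 1.26 × 9.81 = 12.3606 kN/m³.
Let θ = 74° be the plate's angle to the horizontal; measure y along the incline from where the plane meets the free surface. Vertical depth h = y·sinθ with sinθ = 0.961262.
With the apex up, the centroid sits 2h/3 = 2 × 1.3/3 = 0.866667 m below the apex, so y_c = 1.4 + 0.866667 = 2.26667 m and h_c = 2.26667 × 0.961262 = 2.17886 m.
A = ½ × 2.8 × 1.3 = 1.82 m².
Resultant F = γ·h_c·A = 12.3606 × 2.17886 × 1.82 = 49.0163 kN.
I_c = b·h³/36 = 2.8 × 1.3³/36 = 0.170878 m⁴.
Centre of pressure: y_p = y_c + I_c/(y_c·A) = 2.26667 + 0.170878/(2.26667 × 1.82) = 2.26667 + 0.0414216 = 2.30809 m along the plane.

y_p = 2.31 m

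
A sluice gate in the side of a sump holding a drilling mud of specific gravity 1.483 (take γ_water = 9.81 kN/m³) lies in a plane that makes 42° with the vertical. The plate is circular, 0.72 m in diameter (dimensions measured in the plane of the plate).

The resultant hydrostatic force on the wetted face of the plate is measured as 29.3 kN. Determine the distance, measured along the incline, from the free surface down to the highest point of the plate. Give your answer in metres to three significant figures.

y_top ≈ 6.30 m

γ = 1.483 × 9.81 = 14.54823 kN/m³.
A = π(0.36)² = 0.40715 m².
From F = γ·h_c·A, the centroid depth is h_c = 29.3/(14.54823 × 0.40715) = 4.94656 m.
The plate makes 42° with the vertical, i.e. θ = 90° − 42° = 48° to the horizontal. Measuring y along the incline from the free-surface line, vertical depth h = y·sinθ with sinθ = 0.743145.
Along the incline, y_c = h_c/sinθ = 4.94656/0.743145 = 6.65625 m.
The centroid is at the centre, 0.36 m below the top of the plate, so the highest point sits at y_top = 6.65625 − 0.36 = 6.29625 m along the incline.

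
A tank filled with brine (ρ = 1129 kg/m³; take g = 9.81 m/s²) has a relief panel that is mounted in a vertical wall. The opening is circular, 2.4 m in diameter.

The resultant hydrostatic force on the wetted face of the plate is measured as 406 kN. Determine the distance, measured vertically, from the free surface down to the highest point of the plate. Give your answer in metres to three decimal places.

d_top ≈ 6.903 m

γ = ρg = 1129 × 9.81 / 1000 = 11.07549 kN/m³.
A = π(1.2)² = 4.52389 m².
From F = γ·h_c·A, the centroid depth is h_c = 406/(11.07549 × 4.52389) = 8.1031 m.
The centroid is at the centre, 1.2 m below the top of the plate, so the highest point sits at h_top = 8.1031 − 1.2 = 6.9031 m below the surface.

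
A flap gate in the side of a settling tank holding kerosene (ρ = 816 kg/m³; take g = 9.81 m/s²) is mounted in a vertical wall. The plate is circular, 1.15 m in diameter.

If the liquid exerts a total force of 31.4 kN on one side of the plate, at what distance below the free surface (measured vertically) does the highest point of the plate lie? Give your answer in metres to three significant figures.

γ = ρg = 816 × 9.81 / 1000 = 8.00496 kN/m³.
A = π(0.575)² = 1.03869 m².
From F = γ·h_c·A, the centroid depth is h_c = 31.4/(8.00496 × 1.03869) = 3.77646 m.
The centroid is at the centre, 0.575 m below the top of the plate, so the highest point sits at h_top = 3.77646 − 0.575 = 3.20146 m below the surface.

d_top ≈ 3.20 m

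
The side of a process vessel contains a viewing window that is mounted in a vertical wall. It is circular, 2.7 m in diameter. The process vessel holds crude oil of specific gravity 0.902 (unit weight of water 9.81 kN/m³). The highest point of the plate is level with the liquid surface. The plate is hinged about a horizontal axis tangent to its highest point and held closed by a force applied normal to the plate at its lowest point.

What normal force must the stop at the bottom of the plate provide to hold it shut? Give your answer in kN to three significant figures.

γ = 0.902 × 9.81 = 8.84862 kN/m³.
The centroid is at the centre, 1.35 m below the top of the plate, so the centroid depth is h_c = 1.35 m.
A = π(1.35)² = 5.72555 m².
Resultant F = γ·h_c·A = 8.84862 × 1.35 × 5.72555 = 68.3953 kN.
I_c = πr⁴/4 = π × 1.35⁴/4 = 2.6087 m⁴.
Centre of pressure: y_p = y_c + I_c/(y_c·A) = 1.35 + 2.6087/(1.35 × 5.72555) = 1.35 + 0.3375 = 1.6875 m along the plane.
The resultant acts 1.35 + 0.3375 = 1.6875 m (along the plate) below the hinge at the top edge, so the moment about the hinge is M = F × 1.6875 = 68.3953 × 1.6875 = 115.417 kN·m.
A normal force at the bottom, 2.7 m from the hinge, must supply this moment: P = 115.417/2.7 = 42.747 kN.

P ≈ 42.7 kN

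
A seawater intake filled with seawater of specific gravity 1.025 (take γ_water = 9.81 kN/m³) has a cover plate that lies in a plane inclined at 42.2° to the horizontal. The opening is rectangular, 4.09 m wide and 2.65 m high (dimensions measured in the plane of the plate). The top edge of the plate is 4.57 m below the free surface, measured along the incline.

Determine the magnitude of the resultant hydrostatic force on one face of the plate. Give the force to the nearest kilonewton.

F ≈ 432 kN

γ = 1.025 × 9.81 = 10.05525 kN/m³.
Let θ = 42.2° be the plate's angle to the horizontal; measure y along the incline from where the plane meets the free surface. Vertical depth h = y·sinθ with sinθ = 0.671721.
The centroid lies 2.65/2 = 1.325 m below the top edge, so y_c = 4.57 + 1.325 = 5.895 m and h_c = 5.895 × 0.671721 = 3.9598 m.
A = 4.09 × 2.65 = 10.8385 m².
Resultant F = γ·h_c·A = 10.05525 × 3.9598 × 10.8385 = 431.554 kN.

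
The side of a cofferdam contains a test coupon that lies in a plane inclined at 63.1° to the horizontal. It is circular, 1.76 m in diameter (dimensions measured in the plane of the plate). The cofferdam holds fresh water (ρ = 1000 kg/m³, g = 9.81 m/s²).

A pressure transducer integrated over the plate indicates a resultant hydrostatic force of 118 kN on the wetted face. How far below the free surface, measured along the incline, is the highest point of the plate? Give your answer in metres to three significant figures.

y_top ≈ 4.66 m

γ = ρg = 1000 × 9.81 = 9810 N/m³ = 9.81 kN/m³.
A = π(0.88)² = 2.43285 m².
From F = γ·h_c·A, the centroid depth is h_c = 118/(9.81 × 2.43285) = 4.94422 m.
Let θ = 63.1° be the plate's angle to the horizontal; measure y along the incline from where the plane meets the free surface. Vertical depth h = y·sinθ with sinθ = 0.891798.
Along the incline, y_c = h_c/sinθ = 4.94422/0.891798 = 5.5441 m.
The centroid is at the centre, 0.88 m below the top of the plate, so the highest point sits at y_top = 5.5441 − 0.88 = 4.6641 m along the incline.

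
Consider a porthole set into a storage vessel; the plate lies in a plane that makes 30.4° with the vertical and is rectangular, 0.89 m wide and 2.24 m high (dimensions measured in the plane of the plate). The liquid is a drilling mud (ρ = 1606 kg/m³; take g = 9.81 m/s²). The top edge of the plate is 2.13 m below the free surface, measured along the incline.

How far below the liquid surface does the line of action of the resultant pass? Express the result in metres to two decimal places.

γ = ρg = 1606 × 9.81 / 1000 = 15.75486 kN/m³.
The plate makes 30.4° with the vertical, i.e. θ = 90° − 30.4° = 59.6° to the horizontal. Measuring y along the incline from the free-surface line, vertical depth h = y·sinθ with sinθ = 0.862514.
The centroid lies 2.24/2 = 1.12 m below the top edge, so y_c = 2.13 + 1.12 = 3.25 m and h_c = 3.25 × 0.862514 = 2.80317 m.
A = 0.89 × 2.24 = 1.9936 m².
Resultant F = γ·h_c·A = 15.75486 × 2.80317 × 1.9936 = 88.0445 kN.
I_c = b·h³/12 = 0.89 × 2.24³/12 = 0.833591 m⁴.
Centre of pressure: y_p = y_c + I_c/(y_c·A) = 3.25 + 0.833591/(3.25 × 1.9936) = 3.25 + 0.128656 = 3.37866 m along the plane.
Vertically, h_p = y_p·sinθ = 3.37866 × 0.862514 = 2.91414 m.

h_p = 2.91 m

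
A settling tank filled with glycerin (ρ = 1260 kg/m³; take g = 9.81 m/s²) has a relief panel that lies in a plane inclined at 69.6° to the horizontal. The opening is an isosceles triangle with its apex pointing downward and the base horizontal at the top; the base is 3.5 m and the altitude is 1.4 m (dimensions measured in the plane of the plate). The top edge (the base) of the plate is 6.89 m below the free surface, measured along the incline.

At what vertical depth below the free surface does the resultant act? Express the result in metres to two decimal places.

h_p = 6.91 m

γ = ρg = 1260 × 9.81 / 1000 = 12.3606 kN/m³.
Let θ = 69.6° be the plate's angle to the horizontal; measure y along the incline from where the plane meets the free surface. Vertical depth h = y·sinθ with sinθ = 0.937282.
With the apex down, the centroid sits h/3 = 1.4/3 = 0.466667 m below the base (the top edge), so y_c = 6.89 + 0.466667 = 7.35667 m and h_c = 7.35667 × 0.937282 = 6.89527 m.
A = ½ × 3.5 × 1.4 = 2.45 m².
Resultant F = γ·h_c·A = 12.3606 × 6.89527 × 2.45 = 208.813 kN.
I_c = b·h³/36 = 3.5 × 1.4³/36 = 0.266778 m⁴.
Centre of pressure: y_p = y_c + I_c/(y_c·A) = 7.35667 + 0.266778/(7.35667 × 2.45) = 7.35667 + 0.0148014 = 7.37147 m along the plane.
Vertically, h_p = y_p·sinθ = 7.37147 × 0.937282 = 6.90915 m.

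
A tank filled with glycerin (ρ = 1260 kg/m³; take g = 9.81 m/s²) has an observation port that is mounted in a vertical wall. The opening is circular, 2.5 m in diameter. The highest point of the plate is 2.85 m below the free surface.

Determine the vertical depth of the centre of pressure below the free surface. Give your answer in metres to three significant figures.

γ = ρg = 1260 × 9.81 / 1000 = 12.3606 kN/m³.
The centroid is at the centre, 1.25 m below the top of the plate, so the centroid depth is h_c = 2.85 + 1.25 = 4.1 m.
A = π(1.25)² = 4.90874 m².
Resultant F = γ·h_c·A = 12.3606 × 4.1 × 4.90874 = 248.767 kN.
I_c = πr⁴/4 = π × 1.25⁴/4 = 1.91748 m⁴.
Centre of pressure: y_p = y_c + I_c/(y_c·A) = 4.1 + 1.91748/(4.1 × 4.90874) = 4.1 + 0.0952746 = 4.19527 m along the plane.

h_p = 4.20 m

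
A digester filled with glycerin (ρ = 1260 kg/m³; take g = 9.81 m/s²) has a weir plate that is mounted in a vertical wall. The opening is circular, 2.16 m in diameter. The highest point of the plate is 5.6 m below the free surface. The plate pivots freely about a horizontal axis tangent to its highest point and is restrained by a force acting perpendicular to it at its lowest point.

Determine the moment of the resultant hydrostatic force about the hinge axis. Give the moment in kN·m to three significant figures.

γ = ρg = 1260 × 9.81 / 1000 = 12.3606 kN/m³.
The centroid is at the centre, 1.08 m below the top of the plate, so the centroid depth is h_c = 5.6 + 1.08 = 6.68 m.
A = π(1.08)² = 3.66435 m².
Resultant F = γ·h_c·A = 12.3606 × 6.68 × 3.66435 = 302.561 kN.
I_c = πr⁴/4 = π × 1.08⁴/4 = 1.06853 m⁴.
Centre of pressure: y_p = y_c + I_c/(y_c·A) = 6.68 + 1.06853/(6.68 × 3.66435) = 6.68 + 0.0436529 = 6.72365 m along the plane.
The resultant acts 1.08 + 0.0436529 = 1.12365 m (along the plate) below the hinge at the top edge, so the moment about the hinge is M = F × 1.12365 = 302.561 × 1.12365 = 339.973 kN·m.

M ≈ 340 kN·m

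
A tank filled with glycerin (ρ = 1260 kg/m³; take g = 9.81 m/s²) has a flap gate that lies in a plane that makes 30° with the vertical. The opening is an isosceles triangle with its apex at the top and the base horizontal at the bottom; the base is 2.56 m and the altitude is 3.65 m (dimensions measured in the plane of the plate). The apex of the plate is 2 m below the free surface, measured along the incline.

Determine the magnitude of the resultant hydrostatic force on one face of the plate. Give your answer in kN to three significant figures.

F ≈ 222 kN

γ = ρg = 1260 × 9.81 / 1000 = 12.3606 kN/m³.
The plate makes 30° with the vertical, i.e. θ = 90° − 30° = 60° to the horizontal. Measuring y along the incline from the free-surface line, vertical depth h = y·sinθ with sinθ = 0.866025.
With the apex up, the centroid sits 2h/3 = 2 × 3.65/3 = 2.43333 m below the apex, so y_c = 2 + 2.43333 = 4.43333 m and h_c = 4.43333 × 0.866025 = 3.83937 m.
A = ½ × 2.56 × 3.65 = 4.672 m².
Resultant F = γ·h_c·A = 12.3606 × 3.83937 × 4.672 = 221.719 kN.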